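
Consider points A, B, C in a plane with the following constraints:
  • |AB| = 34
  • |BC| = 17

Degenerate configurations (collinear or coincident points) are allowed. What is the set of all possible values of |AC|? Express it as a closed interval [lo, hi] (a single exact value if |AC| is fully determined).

|AC| ∈ [17, 51]  (≈ [17.0000, 51.0000])

|AB| ∈ {34}
|BC| ∈ {17}
|AC| ∈ [17, 51]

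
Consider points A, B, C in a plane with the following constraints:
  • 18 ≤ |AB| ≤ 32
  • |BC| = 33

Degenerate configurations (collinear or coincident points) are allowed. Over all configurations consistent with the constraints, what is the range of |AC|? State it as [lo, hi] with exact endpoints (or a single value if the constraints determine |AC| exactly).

|AB| ∈ [18, 32]
|BC| ∈ {33}
|AC| ∈ [1, 65]

|AC| ∈ [1, 65]  (≈ [1.0000, 65.0000])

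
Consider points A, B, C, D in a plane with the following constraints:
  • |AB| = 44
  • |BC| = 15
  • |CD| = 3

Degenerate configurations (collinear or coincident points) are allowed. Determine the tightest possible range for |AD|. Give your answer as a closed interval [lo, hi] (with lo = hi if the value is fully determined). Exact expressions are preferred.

|AB| ∈ {44}
|BC| ∈ {15}
|CD| ∈ {3}
|AC| ∈ [29, 59]
|BD| ∈ [12, 18]
|AD| ∈ [26, 62]

|AD| ∈ [26, 62]  (≈ [26.0000, 62.0000])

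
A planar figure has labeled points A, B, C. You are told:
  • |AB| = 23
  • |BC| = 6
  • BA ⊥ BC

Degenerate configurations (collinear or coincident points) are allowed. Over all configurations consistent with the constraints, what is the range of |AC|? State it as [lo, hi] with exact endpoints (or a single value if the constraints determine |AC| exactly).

|AB| ∈ {23}
|BC| ∈ {6}
|AC| ∈ {√(565)}

|AC| = √(565)  (≈ 23.7697)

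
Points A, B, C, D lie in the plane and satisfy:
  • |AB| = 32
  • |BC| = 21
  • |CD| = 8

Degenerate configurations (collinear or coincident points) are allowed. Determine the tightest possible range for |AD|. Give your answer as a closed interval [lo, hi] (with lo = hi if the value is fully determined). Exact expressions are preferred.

|AD| ∈ [3, 61]  (≈ [3.0000, 61.0000])

|AB| ∈ {32}
|BC| ∈ {21}
|CD| ∈ {8}
|AC| ∈ [11, 53]
|BD| ∈ [13, 29]
|AD| ∈ [3, 61]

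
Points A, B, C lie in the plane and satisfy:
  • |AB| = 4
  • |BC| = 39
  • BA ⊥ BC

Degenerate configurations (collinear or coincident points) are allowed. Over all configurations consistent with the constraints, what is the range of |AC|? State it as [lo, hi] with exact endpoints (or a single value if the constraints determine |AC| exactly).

|AB| ∈ {4}
|BC| ∈ {39}
|AC| ∈ {√(1537)}

|AC| = √(1537)  (≈ 39.2046)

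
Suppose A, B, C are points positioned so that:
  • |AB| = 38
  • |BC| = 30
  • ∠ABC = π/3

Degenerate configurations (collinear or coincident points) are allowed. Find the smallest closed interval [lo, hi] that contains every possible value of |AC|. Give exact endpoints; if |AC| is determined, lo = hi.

|AC| = 2·√(301)  (≈ 34.6987)

|AB| ∈ {38}
|BC| ∈ {30}
|AC| ∈ {2·√(301)}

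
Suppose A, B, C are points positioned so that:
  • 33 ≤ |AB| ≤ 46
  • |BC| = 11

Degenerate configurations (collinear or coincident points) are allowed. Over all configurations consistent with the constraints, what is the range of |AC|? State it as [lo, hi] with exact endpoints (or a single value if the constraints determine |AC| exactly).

|AC| ∈ [22, 57]  (≈ [22.0000, 57.0000])

|AB| ∈ [33, 46]
|BC| ∈ {11}
|AC| ∈ [22, 57]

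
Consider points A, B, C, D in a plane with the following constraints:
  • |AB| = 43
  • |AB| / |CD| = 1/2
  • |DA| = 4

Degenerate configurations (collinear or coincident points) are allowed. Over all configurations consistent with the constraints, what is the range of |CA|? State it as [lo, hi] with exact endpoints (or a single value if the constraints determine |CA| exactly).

|AB| ∈ {43}
|AD| ∈ {4}
|CD| ∈ {86}
|BD| ∈ [39, 47]
|AC| ∈ [82, 90]
|BC| ∈ [39, 133]

|CA| ∈ [82, 90]  (≈ [82.0000, 90.0000])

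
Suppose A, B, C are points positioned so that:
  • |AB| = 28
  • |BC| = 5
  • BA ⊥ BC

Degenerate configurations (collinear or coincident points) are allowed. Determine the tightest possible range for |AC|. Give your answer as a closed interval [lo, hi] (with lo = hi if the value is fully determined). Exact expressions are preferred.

|AB| ∈ {28}
|BC| ∈ {5}
|AC| ∈ {√(809)}

|AC| = √(809)  (≈ 28.4429)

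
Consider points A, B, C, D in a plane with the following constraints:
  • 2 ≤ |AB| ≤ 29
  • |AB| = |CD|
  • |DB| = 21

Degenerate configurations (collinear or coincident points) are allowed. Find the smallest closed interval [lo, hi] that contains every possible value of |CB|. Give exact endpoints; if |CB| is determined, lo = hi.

|AB| ∈ [2, 29]
|BD| ∈ {21}
|CD| ∈ [2, 29]
|AD| ∈ [0, 50]
|BC| ∈ [0, 50]
|AC| ∈ [0, 79]

|CB| ∈ [0, 50]  (≈ [0.0000, 50.0000])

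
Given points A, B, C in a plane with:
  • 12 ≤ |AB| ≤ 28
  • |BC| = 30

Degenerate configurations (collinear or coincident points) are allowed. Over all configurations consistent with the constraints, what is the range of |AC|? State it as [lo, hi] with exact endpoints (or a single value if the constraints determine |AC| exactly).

|AB| ∈ [12, 28]
|BC| ∈ {30}
|AC| ∈ [2, 58]

|AC| ∈ [2, 58]  (≈ [2.0000, 58.0000])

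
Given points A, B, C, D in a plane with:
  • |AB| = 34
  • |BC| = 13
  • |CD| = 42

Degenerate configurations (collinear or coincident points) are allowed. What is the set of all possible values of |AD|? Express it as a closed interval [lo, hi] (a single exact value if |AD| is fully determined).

|AB| ∈ {34}
|BC| ∈ {13}
|CD| ∈ {42}
|AC| ∈ [21, 47]
|BD| ∈ [29, 55]
|AD| ∈ [0, 89]

|AD| ∈ [0, 89]  (≈ [0.0000, 89.0000])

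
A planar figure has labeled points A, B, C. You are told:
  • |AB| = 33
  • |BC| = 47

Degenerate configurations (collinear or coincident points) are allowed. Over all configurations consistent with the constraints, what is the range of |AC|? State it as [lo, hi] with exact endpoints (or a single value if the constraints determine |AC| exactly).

|AC| ∈ [14, 80]  (≈ [14.0000, 80.0000])

|AB| ∈ {33}
|BC| ∈ {47}
|AC| ∈ [14, 80]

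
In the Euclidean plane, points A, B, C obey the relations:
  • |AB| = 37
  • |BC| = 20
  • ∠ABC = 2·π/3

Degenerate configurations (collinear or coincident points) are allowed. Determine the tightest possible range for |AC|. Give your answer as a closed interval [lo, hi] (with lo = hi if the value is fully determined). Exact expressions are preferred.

|AB| ∈ {37}
|BC| ∈ {20}
|AC| ∈ {√(2509)}

|AC| = √(2509)  (≈ 50.0899)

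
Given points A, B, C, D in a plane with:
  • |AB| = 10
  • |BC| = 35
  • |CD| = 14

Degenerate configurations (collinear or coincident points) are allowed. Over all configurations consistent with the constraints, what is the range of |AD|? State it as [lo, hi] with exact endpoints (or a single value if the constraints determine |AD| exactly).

|AB| ∈ {10}
|BC| ∈ {35}
|CD| ∈ {14}
|AC| ∈ [25, 45]
|BD| ∈ [21, 49]
|AD| ∈ [11, 59]

|AD| ∈ [11, 59]  (≈ [11.0000, 59.0000])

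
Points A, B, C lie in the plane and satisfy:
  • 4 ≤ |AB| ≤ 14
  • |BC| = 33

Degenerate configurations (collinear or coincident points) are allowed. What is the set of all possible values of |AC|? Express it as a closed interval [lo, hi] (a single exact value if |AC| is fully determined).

|AC| ∈ [19, 47]  (≈ [19.0000, 47.0000])

|AB| ∈ [4, 14]
|BC| ∈ {33}
|AC| ∈ [19, 47]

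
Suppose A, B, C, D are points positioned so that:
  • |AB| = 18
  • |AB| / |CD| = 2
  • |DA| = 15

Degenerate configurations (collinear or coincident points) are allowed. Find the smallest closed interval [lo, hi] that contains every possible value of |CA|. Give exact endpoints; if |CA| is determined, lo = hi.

|CA| ∈ [6, 24]  (≈ [6.0000, 24.0000])

|AB| ∈ {18}
|AD| ∈ {15}
|CD| ∈ {9}
|BD| ∈ [3, 33]
|AC| ∈ [6, 24]
|BC| ∈ [0, 42]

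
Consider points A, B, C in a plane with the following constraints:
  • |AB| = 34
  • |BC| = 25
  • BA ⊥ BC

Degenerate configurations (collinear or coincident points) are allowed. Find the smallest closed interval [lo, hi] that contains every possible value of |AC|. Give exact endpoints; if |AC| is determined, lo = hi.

|AC| = √(1781)  (≈ 42.2019)

|AB| ∈ {34}
|BC| ∈ {25}
|AC| ∈ {√(1781)}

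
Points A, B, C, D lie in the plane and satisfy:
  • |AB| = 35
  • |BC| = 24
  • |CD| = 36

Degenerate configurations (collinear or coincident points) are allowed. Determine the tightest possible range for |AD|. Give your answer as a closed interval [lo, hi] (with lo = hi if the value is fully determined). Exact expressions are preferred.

|AB| ∈ {35}
|BC| ∈ {24}
|CD| ∈ {36}
|AC| ∈ [11, 59]
|BD| ∈ [12, 60]
|AD| ∈ [0, 95]

|AD| ∈ [0, 95]  (≈ [0.0000, 95.0000])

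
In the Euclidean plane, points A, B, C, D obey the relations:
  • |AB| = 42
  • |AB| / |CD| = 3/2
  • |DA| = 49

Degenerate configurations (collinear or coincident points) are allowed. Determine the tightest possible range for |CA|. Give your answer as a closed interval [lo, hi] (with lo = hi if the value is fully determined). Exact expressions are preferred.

|CA| ∈ [21, 77]  (≈ [21.0000, 77.0000])

|AB| ∈ {42}
|AD| ∈ {49}
|CD| ∈ {28}
|BD| ∈ [7, 91]
|AC| ∈ [21, 77]
|BC| ∈ [0, 119]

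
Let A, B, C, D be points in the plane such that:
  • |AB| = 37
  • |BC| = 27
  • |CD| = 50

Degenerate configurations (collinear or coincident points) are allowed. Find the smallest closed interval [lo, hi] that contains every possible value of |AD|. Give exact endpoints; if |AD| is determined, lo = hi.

|AB| ∈ {37}
|BC| ∈ {27}
|CD| ∈ {50}
|AC| ∈ [10, 64]
|BD| ∈ [23, 77]
|AD| ∈ [0, 114]

|AD| ∈ [0, 114]  (≈ [0.0000, 114.0000])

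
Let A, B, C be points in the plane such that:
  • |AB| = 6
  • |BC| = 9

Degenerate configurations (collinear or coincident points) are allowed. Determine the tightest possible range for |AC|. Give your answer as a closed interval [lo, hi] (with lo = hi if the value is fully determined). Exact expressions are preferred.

|AB| ∈ {6}
|BC| ∈ {9}
|AC| ∈ [3, 15]

|AC| ∈ [3, 15]  (≈ [3.0000, 15.0000])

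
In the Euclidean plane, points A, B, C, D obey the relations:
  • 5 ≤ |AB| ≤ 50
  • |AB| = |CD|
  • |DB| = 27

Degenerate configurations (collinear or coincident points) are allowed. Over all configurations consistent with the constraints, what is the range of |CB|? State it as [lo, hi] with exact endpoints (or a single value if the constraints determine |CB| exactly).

|CB| ∈ [0, 77]  (≈ [0.0000, 77.0000])

|AB| ∈ [5, 50]
|BD| ∈ {27}
|CD| ∈ [5, 50]
|AD| ∈ [0, 77]
|BC| ∈ [0, 77]
|AC| ∈ [0, 127]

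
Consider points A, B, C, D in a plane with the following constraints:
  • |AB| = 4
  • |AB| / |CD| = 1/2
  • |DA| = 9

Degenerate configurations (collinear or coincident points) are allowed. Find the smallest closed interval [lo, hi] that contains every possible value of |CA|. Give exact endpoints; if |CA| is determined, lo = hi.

|AB| ∈ {4}
|AD| ∈ {9}
|CD| ∈ {8}
|BD| ∈ [5, 13]
|AC| ∈ [1, 17]
|BC| ∈ [0, 21]

|CA| ∈ [1, 17]  (≈ [1.0000, 17.0000])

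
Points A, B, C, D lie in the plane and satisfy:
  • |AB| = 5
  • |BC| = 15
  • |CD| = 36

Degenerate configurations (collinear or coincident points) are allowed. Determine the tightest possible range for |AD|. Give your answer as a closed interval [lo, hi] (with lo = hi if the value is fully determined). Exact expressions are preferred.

|AD| ∈ [16, 56]  (≈ [16.0000, 56.0000])

|AB| ∈ {5}
|BC| ∈ {15}
|CD| ∈ {36}
|AC| ∈ [10, 20]
|BD| ∈ [21, 51]
|AD| ∈ [16, 56]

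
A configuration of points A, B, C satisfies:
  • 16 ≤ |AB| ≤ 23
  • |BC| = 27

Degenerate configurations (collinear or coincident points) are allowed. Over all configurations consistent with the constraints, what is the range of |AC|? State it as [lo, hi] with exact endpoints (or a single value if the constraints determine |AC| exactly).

|AC| ∈ [4, 50]  (≈ [4.0000, 50.0000])

|AB| ∈ [16, 23]
|BC| ∈ {27}
|AC| ∈ [4, 50]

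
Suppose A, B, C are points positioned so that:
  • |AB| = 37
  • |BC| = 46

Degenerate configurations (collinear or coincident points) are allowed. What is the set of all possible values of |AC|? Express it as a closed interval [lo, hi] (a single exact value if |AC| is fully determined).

|AC| ∈ [9, 83]  (≈ [9.0000, 83.0000])

|AB| ∈ {37}
|BC| ∈ {46}
|AC| ∈ [9, 83]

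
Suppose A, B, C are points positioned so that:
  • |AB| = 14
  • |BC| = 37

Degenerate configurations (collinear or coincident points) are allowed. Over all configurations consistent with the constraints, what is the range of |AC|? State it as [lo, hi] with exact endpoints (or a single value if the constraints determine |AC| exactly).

|AB| ∈ {14}
|BC| ∈ {37}
|AC| ∈ [23, 51]

|AC| ∈ [23, 51]  (≈ [23.0000, 51.0000])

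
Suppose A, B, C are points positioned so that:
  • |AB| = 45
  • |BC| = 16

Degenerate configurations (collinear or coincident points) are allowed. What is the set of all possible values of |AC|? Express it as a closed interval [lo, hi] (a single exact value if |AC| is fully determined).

|AB| ∈ {45}
|BC| ∈ {16}
|AC| ∈ [29, 61]

|AC| ∈ [29, 61]  (≈ [29.0000, 61.0000])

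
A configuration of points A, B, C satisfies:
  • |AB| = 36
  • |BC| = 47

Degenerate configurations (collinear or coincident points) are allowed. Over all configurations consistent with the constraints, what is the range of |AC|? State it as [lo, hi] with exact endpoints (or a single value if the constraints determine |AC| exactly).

|AC| ∈ [11, 83]  (≈ [11.0000, 83.0000])

|AB| ∈ {36}
|BC| ∈ {47}
|AC| ∈ [11, 83]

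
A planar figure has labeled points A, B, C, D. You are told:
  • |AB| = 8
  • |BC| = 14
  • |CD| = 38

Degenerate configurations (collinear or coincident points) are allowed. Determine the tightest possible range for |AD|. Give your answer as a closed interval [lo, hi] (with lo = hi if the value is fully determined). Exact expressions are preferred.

|AB| ∈ {8}
|BC| ∈ {14}
|CD| ∈ {38}
|AC| ∈ [6, 22]
|BD| ∈ [24, 52]
|AD| ∈ [16, 60]

|AD| ∈ [16, 60]  (≈ [16.0000, 60.0000])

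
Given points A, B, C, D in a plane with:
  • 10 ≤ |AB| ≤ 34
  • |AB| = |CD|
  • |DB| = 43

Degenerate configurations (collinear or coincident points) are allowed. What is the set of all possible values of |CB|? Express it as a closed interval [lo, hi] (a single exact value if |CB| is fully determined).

|CB| ∈ [9, 77]  (≈ [9.0000, 77.0000])

|AB| ∈ [10, 34]
|BD| ∈ {43}
|CD| ∈ [10, 34]
|AD| ∈ [9, 77]
|BC| ∈ [9, 77]
|AC| ∈ [0, 111]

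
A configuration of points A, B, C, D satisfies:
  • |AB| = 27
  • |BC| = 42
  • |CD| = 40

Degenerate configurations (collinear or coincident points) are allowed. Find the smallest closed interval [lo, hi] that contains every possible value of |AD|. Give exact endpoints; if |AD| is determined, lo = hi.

|AB| ∈ {27}
|BC| ∈ {42}
|CD| ∈ {40}
|AC| ∈ [15, 69]
|BD| ∈ [2, 82]
|AD| ∈ [0, 109]

|AD| ∈ [0, 109]  (≈ [0.0000, 109.0000])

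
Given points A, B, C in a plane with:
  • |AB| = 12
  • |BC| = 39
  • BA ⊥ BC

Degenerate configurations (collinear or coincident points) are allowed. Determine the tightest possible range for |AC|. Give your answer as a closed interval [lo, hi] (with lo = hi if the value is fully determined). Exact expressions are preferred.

|AB| ∈ {12}
|BC| ∈ {39}
|AC| ∈ {3·√(185)}

|AC| = 3·√(185)  (≈ 40.8044)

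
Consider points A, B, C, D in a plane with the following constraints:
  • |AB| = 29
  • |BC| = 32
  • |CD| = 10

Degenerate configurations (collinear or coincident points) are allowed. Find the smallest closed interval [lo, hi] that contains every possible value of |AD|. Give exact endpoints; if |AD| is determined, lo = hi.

|AD| ∈ [0, 71]  (≈ [0.0000, 71.0000])

|AB| ∈ {29}
|BC| ∈ {32}
|CD| ∈ {10}
|AC| ∈ [3, 61]
|BD| ∈ [22, 42]
|AD| ∈ [0, 71]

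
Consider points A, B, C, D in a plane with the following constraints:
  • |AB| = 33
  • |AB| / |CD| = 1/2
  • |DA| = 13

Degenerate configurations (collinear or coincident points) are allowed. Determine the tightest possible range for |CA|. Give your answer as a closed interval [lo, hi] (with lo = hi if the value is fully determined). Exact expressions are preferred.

|CA| ∈ [53, 79]  (≈ [53.0000, 79.0000])

|AB| ∈ {33}
|AD| ∈ {13}
|CD| ∈ {66}
|BD| ∈ [20, 46]
|AC| ∈ [53, 79]
|BC| ∈ [20, 112]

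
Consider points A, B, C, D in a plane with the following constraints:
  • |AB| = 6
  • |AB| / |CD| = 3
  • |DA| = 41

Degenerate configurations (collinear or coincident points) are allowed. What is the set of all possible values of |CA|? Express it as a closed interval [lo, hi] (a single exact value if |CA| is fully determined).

|AB| ∈ {6}
|AD| ∈ {41}
|CD| ∈ {2}
|BD| ∈ [35, 47]
|AC| ∈ [39, 43]
|BC| ∈ [33, 49]

|CA| ∈ [39, 43]  (≈ [39.0000, 43.0000])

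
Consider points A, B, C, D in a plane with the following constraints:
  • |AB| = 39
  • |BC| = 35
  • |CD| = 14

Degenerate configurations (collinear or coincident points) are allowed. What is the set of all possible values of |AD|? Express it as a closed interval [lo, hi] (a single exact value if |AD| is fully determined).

|AB| ∈ {39}
|BC| ∈ {35}
|CD| ∈ {14}
|AC| ∈ [4, 74]
|BD| ∈ [21, 49]
|AD| ∈ [0, 88]

|AD| ∈ [0, 88]  (≈ [0.0000, 88.0000])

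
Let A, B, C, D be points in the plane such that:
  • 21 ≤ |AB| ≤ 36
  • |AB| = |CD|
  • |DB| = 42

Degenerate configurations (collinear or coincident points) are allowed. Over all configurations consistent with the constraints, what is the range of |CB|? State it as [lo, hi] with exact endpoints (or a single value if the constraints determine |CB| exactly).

|CB| ∈ [6, 78]  (≈ [6.0000, 78.0000])

|AB| ∈ [21, 36]
|BD| ∈ {42}
|CD| ∈ [21, 36]
|AD| ∈ [6, 78]
|BC| ∈ [6, 78]
|AC| ∈ [0, 114]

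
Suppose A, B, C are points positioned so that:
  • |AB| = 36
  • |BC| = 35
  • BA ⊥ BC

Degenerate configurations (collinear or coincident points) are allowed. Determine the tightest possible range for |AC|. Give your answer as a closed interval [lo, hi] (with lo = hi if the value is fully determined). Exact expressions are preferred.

|AB| ∈ {36}
|BC| ∈ {35}
|AC| ∈ {√(2521)}

|AC| = √(2521)  (≈ 50.2096)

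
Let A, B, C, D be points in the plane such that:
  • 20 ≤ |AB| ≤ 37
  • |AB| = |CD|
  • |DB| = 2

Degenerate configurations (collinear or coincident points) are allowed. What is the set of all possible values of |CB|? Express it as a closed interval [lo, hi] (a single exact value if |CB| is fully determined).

|CB| ∈ [18, 39]  (≈ [18.0000, 39.0000])

|AB| ∈ [20, 37]
|BD| ∈ {2}
|CD| ∈ [20, 37]
|AD| ∈ [18, 39]
|BC| ∈ [18, 39]
|AC| ∈ [0, 76]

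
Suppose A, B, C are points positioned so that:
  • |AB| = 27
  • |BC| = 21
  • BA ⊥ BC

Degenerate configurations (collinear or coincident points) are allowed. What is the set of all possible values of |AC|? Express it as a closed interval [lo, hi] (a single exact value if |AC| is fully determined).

|AC| = 3·√(130)  (≈ 34.2053)

|AB| ∈ {27}
|BC| ∈ {21}
|AC| ∈ {3·√(130)}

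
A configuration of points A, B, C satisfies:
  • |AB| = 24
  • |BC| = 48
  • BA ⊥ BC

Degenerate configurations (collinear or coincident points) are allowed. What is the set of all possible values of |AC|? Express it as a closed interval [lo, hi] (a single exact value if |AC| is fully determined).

|AB| ∈ {24}
|BC| ∈ {48}
|AC| ∈ {24·√(5)}

|AC| = 24·√(5)  (≈ 53.6656)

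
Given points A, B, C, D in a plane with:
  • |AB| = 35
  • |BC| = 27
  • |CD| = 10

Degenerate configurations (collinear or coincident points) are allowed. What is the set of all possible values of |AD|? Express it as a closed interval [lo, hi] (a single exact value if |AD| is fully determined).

|AB| ∈ {35}
|BC| ∈ {27}
|CD| ∈ {10}
|AC| ∈ [8, 62]
|BD| ∈ [17, 37]
|AD| ∈ [0, 72]

|AD| ∈ [0, 72]  (≈ [0.0000, 72.0000])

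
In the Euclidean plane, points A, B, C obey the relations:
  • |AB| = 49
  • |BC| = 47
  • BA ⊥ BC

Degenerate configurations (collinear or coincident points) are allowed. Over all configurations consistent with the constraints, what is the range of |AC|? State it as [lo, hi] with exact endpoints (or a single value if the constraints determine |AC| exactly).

|AC| = √(4610)  (≈ 67.8970)

|AB| ∈ {49}
|BC| ∈ {47}
|AC| ∈ {√(4610)}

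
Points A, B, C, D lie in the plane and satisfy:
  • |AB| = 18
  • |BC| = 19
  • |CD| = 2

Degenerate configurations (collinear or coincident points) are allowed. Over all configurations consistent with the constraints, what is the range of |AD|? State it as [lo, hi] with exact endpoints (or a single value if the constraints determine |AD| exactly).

|AB| ∈ {18}
|BC| ∈ {19}
|CD| ∈ {2}
|AC| ∈ [1, 37]
|BD| ∈ [17, 21]
|AD| ∈ [0, 39]

|AD| ∈ [0, 39]  (≈ [0.0000, 39.0000])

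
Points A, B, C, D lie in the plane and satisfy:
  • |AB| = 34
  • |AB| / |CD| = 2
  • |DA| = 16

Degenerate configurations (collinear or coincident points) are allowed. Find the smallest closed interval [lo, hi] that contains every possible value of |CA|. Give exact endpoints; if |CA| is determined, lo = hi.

|CA| ∈ [1, 33]  (≈ [1.0000, 33.0000])

|AB| ∈ {34}
|AD| ∈ {16}
|CD| ∈ {17}
|BD| ∈ [18, 50]
|AC| ∈ [1, 33]
|BC| ∈ [1, 67]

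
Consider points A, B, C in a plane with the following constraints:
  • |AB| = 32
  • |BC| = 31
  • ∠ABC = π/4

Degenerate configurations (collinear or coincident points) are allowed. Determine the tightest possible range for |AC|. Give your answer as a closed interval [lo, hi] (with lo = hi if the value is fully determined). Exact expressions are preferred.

|AC| = √(1985 - 992·√(2))  (≈ 24.1268)

|AB| ∈ {32}
|BC| ∈ {31}
|AC| ∈ {√(1985 - 992·√(2))}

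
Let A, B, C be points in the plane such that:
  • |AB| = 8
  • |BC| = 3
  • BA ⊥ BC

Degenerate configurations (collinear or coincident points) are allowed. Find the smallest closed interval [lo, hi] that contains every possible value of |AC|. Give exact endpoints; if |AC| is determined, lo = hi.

|AB| ∈ {8}
|BC| ∈ {3}
|AC| ∈ {√(73)}

|AC| = √(73)  (≈ 8.5440)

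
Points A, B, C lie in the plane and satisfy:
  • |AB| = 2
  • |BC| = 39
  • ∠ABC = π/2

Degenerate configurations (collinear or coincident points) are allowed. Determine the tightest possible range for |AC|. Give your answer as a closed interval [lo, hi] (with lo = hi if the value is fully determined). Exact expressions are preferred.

|AC| = 5·√(61)  (≈ 39.0512)

|AB| ∈ {2}
|BC| ∈ {39}
|AC| ∈ {5·√(61)}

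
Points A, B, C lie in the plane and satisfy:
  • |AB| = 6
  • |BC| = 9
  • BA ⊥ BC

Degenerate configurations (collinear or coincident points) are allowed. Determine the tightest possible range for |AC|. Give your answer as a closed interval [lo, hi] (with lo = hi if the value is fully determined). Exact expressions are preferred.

|AB| ∈ {6}
|BC| ∈ {9}
|AC| ∈ {3·√(13)}

|AC| = 3·√(13)  (≈ 10.8167)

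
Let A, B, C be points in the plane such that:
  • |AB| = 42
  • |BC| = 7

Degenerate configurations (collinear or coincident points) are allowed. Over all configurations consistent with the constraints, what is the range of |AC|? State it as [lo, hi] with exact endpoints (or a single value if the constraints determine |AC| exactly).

|AB| ∈ {42}
|BC| ∈ {7}
|AC| ∈ [35, 49]

|AC| ∈ [35, 49]  (≈ [35.0000, 49.0000])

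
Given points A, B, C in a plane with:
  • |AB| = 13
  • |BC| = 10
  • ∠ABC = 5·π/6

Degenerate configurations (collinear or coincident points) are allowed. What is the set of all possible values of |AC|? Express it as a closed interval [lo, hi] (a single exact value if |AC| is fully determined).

|AB| ∈ {13}
|BC| ∈ {10}
|AC| ∈ {√(130·√(3) + 269)}

|AC| = √(130·√(3) + 269)  (≈ 22.2299)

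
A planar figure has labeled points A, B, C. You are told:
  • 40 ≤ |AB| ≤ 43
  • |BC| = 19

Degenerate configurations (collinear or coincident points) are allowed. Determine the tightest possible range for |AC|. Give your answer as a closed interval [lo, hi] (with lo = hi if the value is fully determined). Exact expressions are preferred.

|AC| ∈ [21, 62]  (≈ [21.0000, 62.0000])

|AB| ∈ [40, 43]
|BC| ∈ {19}
|AC| ∈ [21, 62]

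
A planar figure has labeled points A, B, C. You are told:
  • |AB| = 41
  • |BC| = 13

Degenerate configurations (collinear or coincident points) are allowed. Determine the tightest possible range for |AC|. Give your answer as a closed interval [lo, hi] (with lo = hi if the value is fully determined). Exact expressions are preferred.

|AC| ∈ [28, 54]  (≈ [28.0000, 54.0000])

|AB| ∈ {41}
|BC| ∈ {13}
|AC| ∈ [28, 54]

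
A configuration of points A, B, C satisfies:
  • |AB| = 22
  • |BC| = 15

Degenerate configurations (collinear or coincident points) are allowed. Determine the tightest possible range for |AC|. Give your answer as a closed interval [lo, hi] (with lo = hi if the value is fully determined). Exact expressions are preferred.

|AB| ∈ {22}
|BC| ∈ {15}
|AC| ∈ [7, 37]

|AC| ∈ [7, 37]  (≈ [7.0000, 37.0000])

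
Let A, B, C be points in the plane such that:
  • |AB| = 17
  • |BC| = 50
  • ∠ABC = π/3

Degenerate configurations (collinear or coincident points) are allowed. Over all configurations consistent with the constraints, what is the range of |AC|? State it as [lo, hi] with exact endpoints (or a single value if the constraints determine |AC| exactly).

|AC| = √(1939)  (≈ 44.0341)

|AB| ∈ {17}
|BC| ∈ {50}
|AC| ∈ {√(1939)}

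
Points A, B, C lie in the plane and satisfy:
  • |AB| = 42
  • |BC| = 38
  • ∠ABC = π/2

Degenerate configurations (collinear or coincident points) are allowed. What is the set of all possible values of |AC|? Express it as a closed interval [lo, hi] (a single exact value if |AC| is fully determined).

|AC| = 2·√(802)  (≈ 56.6392)

|AB| ∈ {42}
|BC| ∈ {38}
|AC| ∈ {2·√(802)}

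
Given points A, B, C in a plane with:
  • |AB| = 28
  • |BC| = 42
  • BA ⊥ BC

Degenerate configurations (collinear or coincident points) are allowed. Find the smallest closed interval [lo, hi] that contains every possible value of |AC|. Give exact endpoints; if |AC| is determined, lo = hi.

|AB| ∈ {28}
|BC| ∈ {42}
|AC| ∈ {14·√(13)}

|AC| = 14·√(13)  (≈ 50.4777)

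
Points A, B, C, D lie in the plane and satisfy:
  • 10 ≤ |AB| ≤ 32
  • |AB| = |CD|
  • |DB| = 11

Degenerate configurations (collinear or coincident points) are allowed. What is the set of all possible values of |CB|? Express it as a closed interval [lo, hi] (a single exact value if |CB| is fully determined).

|AB| ∈ [10, 32]
|BD| ∈ {11}
|CD| ∈ [10, 32]
|AD| ∈ [0, 43]
|BC| ∈ [0, 43]
|AC| ∈ [0, 75]

|CB| ∈ [0, 43]  (≈ [0.0000, 43.0000])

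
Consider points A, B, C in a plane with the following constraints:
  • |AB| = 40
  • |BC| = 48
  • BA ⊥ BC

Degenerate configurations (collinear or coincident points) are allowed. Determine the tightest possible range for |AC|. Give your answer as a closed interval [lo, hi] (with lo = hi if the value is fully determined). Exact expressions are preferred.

|AC| = 8·√(61)  (≈ 62.4820)

|AB| ∈ {40}
|BC| ∈ {48}
|AC| ∈ {8·√(61)}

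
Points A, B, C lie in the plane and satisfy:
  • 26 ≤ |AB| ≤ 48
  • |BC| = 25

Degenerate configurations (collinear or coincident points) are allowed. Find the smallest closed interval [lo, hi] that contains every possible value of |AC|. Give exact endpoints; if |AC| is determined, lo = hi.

|AC| ∈ [1, 73]  (≈ [1.0000, 73.0000])

|AB| ∈ [26, 48]
|BC| ∈ {25}
|AC| ∈ [1, 73]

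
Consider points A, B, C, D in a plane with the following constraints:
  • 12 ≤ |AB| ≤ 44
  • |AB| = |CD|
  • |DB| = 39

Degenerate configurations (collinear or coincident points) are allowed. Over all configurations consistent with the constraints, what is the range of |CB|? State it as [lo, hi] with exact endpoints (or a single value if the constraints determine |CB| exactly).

|CB| ∈ [0, 83]  (≈ [0.0000, 83.0000])

|AB| ∈ [12, 44]
|BD| ∈ {39}
|CD| ∈ [12, 44]
|AD| ∈ [0, 83]
|BC| ∈ [0, 83]
|AC| ∈ [0, 127]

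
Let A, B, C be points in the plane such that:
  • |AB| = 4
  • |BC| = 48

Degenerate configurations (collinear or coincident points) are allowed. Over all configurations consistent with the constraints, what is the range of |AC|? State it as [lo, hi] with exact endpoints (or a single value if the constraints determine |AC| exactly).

|AB| ∈ {4}
|BC| ∈ {48}
|AC| ∈ [44, 52]

|AC| ∈ [44, 52]  (≈ [44.0000, 52.0000])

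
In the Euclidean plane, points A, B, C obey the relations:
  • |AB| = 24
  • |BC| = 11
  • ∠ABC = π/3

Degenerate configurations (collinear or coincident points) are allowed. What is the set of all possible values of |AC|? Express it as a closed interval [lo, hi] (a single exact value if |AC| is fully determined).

|AC| = √(433)  (≈ 20.8087)

|AB| ∈ {24}
|BC| ∈ {11}
|AC| ∈ {√(433)}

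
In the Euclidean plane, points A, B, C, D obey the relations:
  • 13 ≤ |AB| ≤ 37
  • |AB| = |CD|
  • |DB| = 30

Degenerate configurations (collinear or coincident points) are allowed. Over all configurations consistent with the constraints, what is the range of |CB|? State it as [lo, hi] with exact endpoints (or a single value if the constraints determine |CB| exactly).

|AB| ∈ [13, 37]
|BD| ∈ {30}
|CD| ∈ [13, 37]
|AD| ∈ [0, 67]
|BC| ∈ [0, 67]
|AC| ∈ [0, 104]

|CB| ∈ [0, 67]  (≈ [0.0000, 67.0000])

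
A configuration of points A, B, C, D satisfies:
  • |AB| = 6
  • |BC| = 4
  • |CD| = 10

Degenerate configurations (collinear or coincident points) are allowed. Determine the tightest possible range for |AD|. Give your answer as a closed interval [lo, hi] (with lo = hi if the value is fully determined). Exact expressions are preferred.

|AD| ∈ [0, 20]  (≈ [0.0000, 20.0000])

|AB| ∈ {6}
|BC| ∈ {4}
|CD| ∈ {10}
|AC| ∈ [2, 10]
|BD| ∈ [6, 14]
|AD| ∈ [0, 20]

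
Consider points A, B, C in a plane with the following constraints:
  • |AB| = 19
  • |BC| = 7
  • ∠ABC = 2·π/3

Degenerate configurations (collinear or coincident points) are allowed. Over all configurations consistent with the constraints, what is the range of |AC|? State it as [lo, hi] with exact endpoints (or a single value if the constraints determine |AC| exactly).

|AB| ∈ {19}
|BC| ∈ {7}
|AC| ∈ {√(543)}

|AC| = √(543)  (≈ 23.3024)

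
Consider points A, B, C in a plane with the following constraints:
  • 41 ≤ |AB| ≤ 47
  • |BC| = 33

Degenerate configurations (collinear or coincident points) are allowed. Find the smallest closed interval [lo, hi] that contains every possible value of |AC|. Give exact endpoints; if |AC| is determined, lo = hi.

|AB| ∈ [41, 47]
|BC| ∈ {33}
|AC| ∈ [8, 80]

|AC| ∈ [8, 80]  (≈ [8.0000, 80.0000])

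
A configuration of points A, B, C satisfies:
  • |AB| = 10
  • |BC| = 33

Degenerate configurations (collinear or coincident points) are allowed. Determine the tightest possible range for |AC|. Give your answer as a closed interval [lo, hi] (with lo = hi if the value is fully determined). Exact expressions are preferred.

|AB| ∈ {10}
|BC| ∈ {33}
|AC| ∈ [23, 43]

|AC| ∈ [23, 43]  (≈ [23.0000, 43.0000])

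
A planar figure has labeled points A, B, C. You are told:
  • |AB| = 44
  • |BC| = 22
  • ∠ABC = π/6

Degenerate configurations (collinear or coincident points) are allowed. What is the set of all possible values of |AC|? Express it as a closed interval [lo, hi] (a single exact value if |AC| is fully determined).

|AB| ∈ {44}
|BC| ∈ {22}
|AC| ∈ {22·√(5 - 2·√(3))}

|AC| = 22·√(5 - 2·√(3))  (≈ 27.2649)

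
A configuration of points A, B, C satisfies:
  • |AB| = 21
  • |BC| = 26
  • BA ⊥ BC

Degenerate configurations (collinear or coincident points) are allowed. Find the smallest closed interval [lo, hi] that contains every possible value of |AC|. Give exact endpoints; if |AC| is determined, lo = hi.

|AB| ∈ {21}
|BC| ∈ {26}
|AC| ∈ {√(1117)}

|AC| = √(1117)  (≈ 33.4215)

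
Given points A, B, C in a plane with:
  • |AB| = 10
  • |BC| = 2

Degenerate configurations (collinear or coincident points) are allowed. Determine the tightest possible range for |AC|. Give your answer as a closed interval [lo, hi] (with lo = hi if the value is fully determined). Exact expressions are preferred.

|AB| ∈ {10}
|BC| ∈ {2}
|AC| ∈ [8, 12]

|AC| ∈ [8, 12]  (≈ [8.0000, 12.0000])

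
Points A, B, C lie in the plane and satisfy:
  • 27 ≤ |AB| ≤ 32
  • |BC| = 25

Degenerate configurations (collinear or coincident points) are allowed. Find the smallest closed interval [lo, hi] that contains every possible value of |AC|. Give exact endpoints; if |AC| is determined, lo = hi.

|AC| ∈ [2, 57]  (≈ [2.0000, 57.0000])

|AB| ∈ [27, 32]
|BC| ∈ {25}
|AC| ∈ [2, 57]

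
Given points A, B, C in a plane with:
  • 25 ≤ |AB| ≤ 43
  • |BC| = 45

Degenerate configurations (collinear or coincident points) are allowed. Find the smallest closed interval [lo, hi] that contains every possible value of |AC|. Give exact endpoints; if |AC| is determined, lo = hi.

|AB| ∈ [25, 43]
|BC| ∈ {45}
|AC| ∈ [2, 88]

|AC| ∈ [2, 88]  (≈ [2.0000, 88.0000])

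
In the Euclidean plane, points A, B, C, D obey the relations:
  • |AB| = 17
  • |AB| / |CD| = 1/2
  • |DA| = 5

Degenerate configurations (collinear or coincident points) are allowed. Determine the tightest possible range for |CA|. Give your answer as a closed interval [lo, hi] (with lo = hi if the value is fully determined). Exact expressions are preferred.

|CA| ∈ [29, 39]  (≈ [29.0000, 39.0000])

|AB| ∈ {17}
|AD| ∈ {5}
|CD| ∈ {34}
|BD| ∈ [12, 22]
|AC| ∈ [29, 39]
|BC| ∈ [12, 56]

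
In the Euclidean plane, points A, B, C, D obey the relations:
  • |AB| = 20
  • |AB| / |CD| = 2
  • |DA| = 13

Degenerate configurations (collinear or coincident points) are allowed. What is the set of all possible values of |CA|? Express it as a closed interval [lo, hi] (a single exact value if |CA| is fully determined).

|AB| ∈ {20}
|AD| ∈ {13}
|CD| ∈ {10}
|BD| ∈ [7, 33]
|AC| ∈ [3, 23]
|BC| ∈ [0, 43]

|CA| ∈ [3, 23]  (≈ [3.0000, 23.0000])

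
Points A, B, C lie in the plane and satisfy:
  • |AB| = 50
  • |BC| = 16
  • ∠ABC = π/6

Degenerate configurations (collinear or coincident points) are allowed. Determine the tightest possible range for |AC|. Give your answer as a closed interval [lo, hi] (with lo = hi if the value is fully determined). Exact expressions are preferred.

|AB| ∈ {50}
|BC| ∈ {16}
|AC| ∈ {2·√(689 - 200·√(3))}

|AC| = 2·√(689 - 200·√(3))  (≈ 37.0184)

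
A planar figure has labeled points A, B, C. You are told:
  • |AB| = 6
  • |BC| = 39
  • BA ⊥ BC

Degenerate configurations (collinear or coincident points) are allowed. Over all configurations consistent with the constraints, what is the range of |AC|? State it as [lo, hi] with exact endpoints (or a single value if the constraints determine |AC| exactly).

|AC| = 3·√(173)  (≈ 39.4588)

|AB| ∈ {6}
|BC| ∈ {39}
|AC| ∈ {3·√(173)}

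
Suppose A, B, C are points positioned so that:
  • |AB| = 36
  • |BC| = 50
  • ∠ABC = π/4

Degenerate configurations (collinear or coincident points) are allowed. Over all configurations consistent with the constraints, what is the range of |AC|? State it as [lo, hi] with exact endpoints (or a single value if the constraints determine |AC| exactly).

|AC| = 2·√(949 - 450·√(2))  (≈ 35.3612)

|AB| ∈ {36}
|BC| ∈ {50}
|AC| ∈ {2·√(949 - 450·√(2))}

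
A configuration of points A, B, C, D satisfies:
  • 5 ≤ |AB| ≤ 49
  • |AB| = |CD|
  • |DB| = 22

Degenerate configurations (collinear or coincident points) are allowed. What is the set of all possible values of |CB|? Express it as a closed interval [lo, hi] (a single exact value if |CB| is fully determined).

|AB| ∈ [5, 49]
|BD| ∈ {22}
|CD| ∈ [5, 49]
|AD| ∈ [0, 71]
|BC| ∈ [0, 71]
|AC| ∈ [0, 120]

|CB| ∈ [0, 71]  (≈ [0.0000, 71.0000])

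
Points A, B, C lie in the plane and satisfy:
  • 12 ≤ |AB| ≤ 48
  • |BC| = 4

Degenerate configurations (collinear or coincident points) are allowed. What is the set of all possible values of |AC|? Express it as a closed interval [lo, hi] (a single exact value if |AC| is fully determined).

|AB| ∈ [12, 48]
|BC| ∈ {4}
|AC| ∈ [8, 52]

|AC| ∈ [8, 52]  (≈ [8.0000, 52.0000])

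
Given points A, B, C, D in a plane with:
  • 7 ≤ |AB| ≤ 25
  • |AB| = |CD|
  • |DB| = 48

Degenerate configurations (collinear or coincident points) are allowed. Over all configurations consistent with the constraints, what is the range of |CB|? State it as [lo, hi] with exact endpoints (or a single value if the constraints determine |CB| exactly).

|CB| ∈ [23, 73]  (≈ [23.0000, 73.0000])

|AB| ∈ [7, 25]
|BD| ∈ {48}
|CD| ∈ [7, 25]
|AD| ∈ [23, 73]
|BC| ∈ [23, 73]
|AC| ∈ [0, 98]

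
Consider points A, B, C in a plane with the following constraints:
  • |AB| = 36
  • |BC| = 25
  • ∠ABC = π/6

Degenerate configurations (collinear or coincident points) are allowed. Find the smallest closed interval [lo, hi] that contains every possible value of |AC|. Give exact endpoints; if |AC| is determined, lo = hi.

|AC| = √(1921 - 900·√(3))  (≈ 19.0304)

|AB| ∈ {36}
|BC| ∈ {25}
|AC| ∈ {√(1921 - 900·√(3))}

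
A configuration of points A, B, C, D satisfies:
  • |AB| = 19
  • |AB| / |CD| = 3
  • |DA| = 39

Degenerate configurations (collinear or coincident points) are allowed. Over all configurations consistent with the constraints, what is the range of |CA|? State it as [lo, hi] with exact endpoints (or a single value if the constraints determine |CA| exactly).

|AB| ∈ {19}
|AD| ∈ {39}
|CD| ∈ {19/3}
|BD| ∈ [20, 58]
|AC| ∈ [98/3, 136/3]
|BC| ∈ [41/3, 193/3]

|CA| ∈ [98/3, 136/3]  (≈ [32.6667, 45.3333])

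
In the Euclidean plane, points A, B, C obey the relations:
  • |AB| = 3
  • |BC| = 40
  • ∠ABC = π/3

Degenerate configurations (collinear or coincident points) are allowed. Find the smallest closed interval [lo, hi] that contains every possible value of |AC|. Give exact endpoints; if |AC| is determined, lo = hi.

|AC| = √(1489)  (≈ 38.5876)

|AB| ∈ {3}
|BC| ∈ {40}
|AC| ∈ {√(1489)}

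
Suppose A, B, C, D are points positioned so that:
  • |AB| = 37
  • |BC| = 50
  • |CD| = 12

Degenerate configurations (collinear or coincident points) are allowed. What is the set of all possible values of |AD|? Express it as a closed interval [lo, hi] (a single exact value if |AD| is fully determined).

|AD| ∈ [1, 99]  (≈ [1.0000, 99.0000])

|AB| ∈ {37}
|BC| ∈ {50}
|CD| ∈ {12}
|AC| ∈ [13, 87]
|BD| ∈ [38, 62]
|AD| ∈ [1, 99]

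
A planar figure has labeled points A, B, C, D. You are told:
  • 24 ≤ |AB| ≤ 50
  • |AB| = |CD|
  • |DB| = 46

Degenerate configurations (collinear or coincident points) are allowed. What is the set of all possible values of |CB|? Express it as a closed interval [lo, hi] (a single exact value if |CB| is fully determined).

|CB| ∈ [0, 96]  (≈ [0.0000, 96.0000])

|AB| ∈ [24, 50]
|BD| ∈ {46}
|CD| ∈ [24, 50]
|AD| ∈ [0, 96]
|BC| ∈ [0, 96]
|AC| ∈ [0, 146]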